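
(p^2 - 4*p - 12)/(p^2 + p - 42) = (p + 2)/(p + 7)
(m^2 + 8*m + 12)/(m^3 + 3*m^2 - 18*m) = (m + 2)/(m*(m - 3))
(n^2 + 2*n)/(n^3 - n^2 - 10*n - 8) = n/(n^2 - 3*n - 4)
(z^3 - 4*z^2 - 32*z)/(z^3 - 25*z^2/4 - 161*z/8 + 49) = 8*z*(z + 4)/(8*z^2 + 14*z - 49)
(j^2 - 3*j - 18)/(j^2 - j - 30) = (j + 3)/(j + 5)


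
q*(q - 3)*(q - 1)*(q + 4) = q^4 - 13*q^2 + 12*q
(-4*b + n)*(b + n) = -4*b^2 - 3*b*n + n^2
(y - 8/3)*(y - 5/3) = y^2 - 13*y/3 + 40/9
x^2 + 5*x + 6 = (x + 2)*(x + 3)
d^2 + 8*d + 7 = (d + 1)*(d + 7)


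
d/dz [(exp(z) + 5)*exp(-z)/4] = -5*exp(-z)/4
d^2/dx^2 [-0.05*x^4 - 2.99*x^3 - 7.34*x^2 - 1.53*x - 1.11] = -0.6*x^2 - 17.94*x - 14.68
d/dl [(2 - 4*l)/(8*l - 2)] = -2/(4*l - 1)^2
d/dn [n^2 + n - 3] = 2*n + 1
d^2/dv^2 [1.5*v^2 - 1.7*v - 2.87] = 3.00000000000000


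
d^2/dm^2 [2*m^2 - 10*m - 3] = 4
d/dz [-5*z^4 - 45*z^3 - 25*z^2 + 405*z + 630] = -20*z^3 - 135*z^2 - 50*z + 405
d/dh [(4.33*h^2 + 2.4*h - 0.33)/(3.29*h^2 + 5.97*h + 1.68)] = (17.9541*h^2 + 16.7202*h + 6.0021)/(10.8241*h^4 + 39.2826*h^3 + 46.6953*h^2 + 20.0592*h + 2.8224)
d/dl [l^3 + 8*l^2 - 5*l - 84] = 3*l^2 + 16*l - 5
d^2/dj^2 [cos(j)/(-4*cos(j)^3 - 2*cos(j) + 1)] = (-8*(6*cos(j)^2 + 1)^2*sin(j)^2*cos(j) + 2*(-30*sin(j)^4 + 39*sin(j)^2 - 7)*(5*cos(j) + cos(3*j) - 1) + (5*cos(j) + cos(3*j) - 1)^2*cos(j))/(5*cos(j) + cos(3*j) - 1)^3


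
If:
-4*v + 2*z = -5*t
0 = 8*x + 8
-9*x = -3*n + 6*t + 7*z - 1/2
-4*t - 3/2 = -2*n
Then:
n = 8*v/5 - 83/140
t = 4*v/5 - 47/70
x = -1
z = 47/28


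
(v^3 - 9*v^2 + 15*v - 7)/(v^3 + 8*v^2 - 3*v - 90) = (v^3 - 9*v^2 + 15*v - 7)/(v^3 + 8*v^2 - 3*v - 90)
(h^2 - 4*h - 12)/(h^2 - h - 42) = (-h^2 + 4*h + 12)/(-h^2 + h + 42)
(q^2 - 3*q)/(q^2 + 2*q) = (q - 3)/(q + 2)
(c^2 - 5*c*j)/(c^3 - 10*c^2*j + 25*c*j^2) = 1/(c - 5*j)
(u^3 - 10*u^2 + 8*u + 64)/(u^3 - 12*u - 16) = (u - 8)/(u + 2)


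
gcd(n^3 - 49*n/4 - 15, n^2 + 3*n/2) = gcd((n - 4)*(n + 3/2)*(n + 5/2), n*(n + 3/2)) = n + 3/2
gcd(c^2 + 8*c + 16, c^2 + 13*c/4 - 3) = c + 4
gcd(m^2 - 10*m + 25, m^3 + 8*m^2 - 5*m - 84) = 1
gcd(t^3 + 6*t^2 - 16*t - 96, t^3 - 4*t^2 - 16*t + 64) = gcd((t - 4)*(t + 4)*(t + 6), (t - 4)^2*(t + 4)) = t^2 - 16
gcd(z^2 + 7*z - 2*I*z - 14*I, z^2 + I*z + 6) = z - 2*I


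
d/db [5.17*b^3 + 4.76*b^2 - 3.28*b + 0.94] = 15.51*b^2 + 9.52*b - 3.28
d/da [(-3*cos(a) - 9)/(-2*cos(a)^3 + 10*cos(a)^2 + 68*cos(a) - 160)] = 3*(cos(a)^3 + 2*cos(a)^2 - 15*cos(a) - 91)*sin(a)/((cos(a) - 8)^2*(cos(a) - 2)^2*(cos(a) + 5)^2)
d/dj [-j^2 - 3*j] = -2*j - 3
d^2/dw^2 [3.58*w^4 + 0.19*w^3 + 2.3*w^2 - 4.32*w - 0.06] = 42.96*w^2 + 1.14*w + 4.6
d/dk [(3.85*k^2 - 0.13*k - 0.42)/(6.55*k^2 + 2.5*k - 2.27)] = (10.4765*k^2 - 11.977*k + 1.3451)/(42.9025*k^4 + 32.75*k^3 - 23.487*k^2 - 11.35*k + 5.1529)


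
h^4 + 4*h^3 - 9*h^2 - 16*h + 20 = (h - 2)*(h - 1)*(h + 2)*(h + 5)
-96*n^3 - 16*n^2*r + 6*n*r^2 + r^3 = (-4*n + r)*(4*n + r)*(6*n + r)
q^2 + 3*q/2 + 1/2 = (q + 1/2)*(q + 1)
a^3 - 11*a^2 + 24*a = a*(a - 8)*(a - 3)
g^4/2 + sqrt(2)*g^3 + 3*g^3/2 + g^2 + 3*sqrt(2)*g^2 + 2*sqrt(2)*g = g*(g/2 + sqrt(2))*(g + 1)*(g + 2)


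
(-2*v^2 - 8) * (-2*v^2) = 4*v^4 + 16*v^2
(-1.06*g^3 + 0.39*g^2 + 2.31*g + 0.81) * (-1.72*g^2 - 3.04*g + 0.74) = 1.8232*g^5 + 2.5516*g^4 - 5.9432*g^3 - 8.127*g^2 - 0.753*g + 0.5994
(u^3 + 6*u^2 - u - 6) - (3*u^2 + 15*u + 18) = u^3 + 3*u^2 - 16*u - 24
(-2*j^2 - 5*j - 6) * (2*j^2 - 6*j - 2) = -4*j^4 + 2*j^3 + 22*j^2 + 46*j + 12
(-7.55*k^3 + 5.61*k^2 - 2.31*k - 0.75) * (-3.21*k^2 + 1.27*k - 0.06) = 24.2355*k^5 - 27.5966*k^4 + 14.9928*k^3 - 0.8628*k^2 - 0.8139*k + 0.045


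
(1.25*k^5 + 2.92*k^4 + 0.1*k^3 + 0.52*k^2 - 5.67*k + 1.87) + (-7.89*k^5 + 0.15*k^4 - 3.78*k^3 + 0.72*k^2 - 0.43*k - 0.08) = -6.64*k^5 + 3.07*k^4 - 3.68*k^3 + 1.24*k^2 - 6.1*k + 1.79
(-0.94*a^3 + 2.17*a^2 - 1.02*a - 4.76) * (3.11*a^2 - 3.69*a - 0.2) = -2.9234*a^5 + 10.2173*a^4 - 10.9915*a^3 - 11.4738*a^2 + 17.7684*a + 0.952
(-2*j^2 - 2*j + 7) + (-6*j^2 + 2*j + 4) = 11 - 8*j^2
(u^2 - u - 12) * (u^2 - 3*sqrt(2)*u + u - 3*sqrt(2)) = u^4 - 3*sqrt(2)*u^3 - 13*u^2 - 12*u + 39*sqrt(2)*u + 36*sqrt(2)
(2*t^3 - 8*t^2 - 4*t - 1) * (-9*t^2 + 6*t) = -18*t^5 + 84*t^4 - 12*t^3 - 15*t^2 - 6*t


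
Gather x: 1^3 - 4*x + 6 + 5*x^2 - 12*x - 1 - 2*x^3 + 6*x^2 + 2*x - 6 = -2*x^3 + 11*x^2 - 14*x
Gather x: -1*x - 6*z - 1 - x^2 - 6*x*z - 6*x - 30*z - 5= -x^2 + x*(-6*z - 7) - 36*z - 6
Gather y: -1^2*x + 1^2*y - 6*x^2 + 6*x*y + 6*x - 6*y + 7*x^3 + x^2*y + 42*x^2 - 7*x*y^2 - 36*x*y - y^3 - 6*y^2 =7*x^3 + 36*x^2 + 5*x - y^3 + y^2*(-7*x - 6) + y*(x^2 - 30*x - 5)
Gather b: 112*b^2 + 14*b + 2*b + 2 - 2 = 112*b^2 + 16*b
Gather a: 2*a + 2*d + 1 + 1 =2*a + 2*d + 2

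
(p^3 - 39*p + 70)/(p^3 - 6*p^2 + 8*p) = (p^2 + 2*p - 35)/(p*(p - 4))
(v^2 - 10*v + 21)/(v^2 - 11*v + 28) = (v - 3)/(v - 4)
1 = 1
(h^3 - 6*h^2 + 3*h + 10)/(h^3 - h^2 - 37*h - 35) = (h^2 - 7*h + 10)/(h^2 - 2*h - 35)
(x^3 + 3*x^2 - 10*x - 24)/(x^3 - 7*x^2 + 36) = (x + 4)/(x - 6)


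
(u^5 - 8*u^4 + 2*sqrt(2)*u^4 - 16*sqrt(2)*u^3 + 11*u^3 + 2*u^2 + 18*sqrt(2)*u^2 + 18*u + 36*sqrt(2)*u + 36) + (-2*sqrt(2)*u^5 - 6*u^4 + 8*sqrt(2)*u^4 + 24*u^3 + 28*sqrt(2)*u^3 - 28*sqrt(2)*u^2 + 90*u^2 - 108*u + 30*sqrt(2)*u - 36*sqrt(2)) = -2*sqrt(2)*u^5 + u^5 - 14*u^4 + 10*sqrt(2)*u^4 + 12*sqrt(2)*u^3 + 35*u^3 - 10*sqrt(2)*u^2 + 92*u^2 - 90*u + 66*sqrt(2)*u - 36*sqrt(2) + 36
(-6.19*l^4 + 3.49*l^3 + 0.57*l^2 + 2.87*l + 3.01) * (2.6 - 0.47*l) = 2.9093*l^5 - 17.7343*l^4 + 8.8061*l^3 + 0.1331*l^2 + 6.0473*l + 7.826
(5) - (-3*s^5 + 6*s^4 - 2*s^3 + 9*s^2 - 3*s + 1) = 3*s^5 - 6*s^4 + 2*s^3 - 9*s^2 + 3*s + 4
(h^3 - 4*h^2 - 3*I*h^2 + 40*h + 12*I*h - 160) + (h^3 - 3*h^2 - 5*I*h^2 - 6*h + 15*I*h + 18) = 2*h^3 - 7*h^2 - 8*I*h^2 + 34*h + 27*I*h - 142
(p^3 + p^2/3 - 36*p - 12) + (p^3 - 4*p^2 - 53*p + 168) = 2*p^3 - 11*p^2/3 - 89*p + 156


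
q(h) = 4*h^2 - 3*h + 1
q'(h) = 8*h - 3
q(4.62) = 72.52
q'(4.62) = 33.96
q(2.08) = 12.07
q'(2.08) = 13.64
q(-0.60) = 4.24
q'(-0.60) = -7.80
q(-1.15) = 9.74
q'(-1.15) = -12.20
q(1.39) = 4.56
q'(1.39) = 8.12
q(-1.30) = 11.66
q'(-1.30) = -13.40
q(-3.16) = 50.42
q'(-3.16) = -28.28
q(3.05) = 29.06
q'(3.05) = 21.40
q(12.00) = 541.00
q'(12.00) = 93.00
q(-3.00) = 46.00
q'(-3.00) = -27.00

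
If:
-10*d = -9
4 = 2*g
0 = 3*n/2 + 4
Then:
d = 9/10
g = 2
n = -8/3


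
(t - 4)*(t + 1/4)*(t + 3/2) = t^3 - 9*t^2/4 - 53*t/8 - 3/2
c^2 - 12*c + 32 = (c - 8)*(c - 4)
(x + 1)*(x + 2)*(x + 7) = x^3 + 10*x^2 + 23*x + 14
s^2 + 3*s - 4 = (s - 1)*(s + 4)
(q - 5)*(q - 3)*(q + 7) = q^3 - q^2 - 41*q + 105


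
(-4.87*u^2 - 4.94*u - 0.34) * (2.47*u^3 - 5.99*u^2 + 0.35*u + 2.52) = -12.0289*u^5 + 16.9695*u^4 + 27.0463*u^3 - 11.9648*u^2 - 12.5678*u - 0.8568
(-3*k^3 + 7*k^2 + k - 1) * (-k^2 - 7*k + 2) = 3*k^5 + 14*k^4 - 56*k^3 + 8*k^2 + 9*k - 2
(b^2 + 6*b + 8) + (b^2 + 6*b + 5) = 2*b^2 + 12*b + 13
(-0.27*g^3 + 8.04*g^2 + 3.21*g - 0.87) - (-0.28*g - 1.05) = -0.27*g^3 + 8.04*g^2 + 3.49*g + 0.18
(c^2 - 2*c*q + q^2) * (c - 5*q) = c^3 - 7*c^2*q + 11*c*q^2 - 5*q^3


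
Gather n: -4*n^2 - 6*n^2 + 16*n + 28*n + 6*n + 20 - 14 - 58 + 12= -10*n^2 + 50*n - 40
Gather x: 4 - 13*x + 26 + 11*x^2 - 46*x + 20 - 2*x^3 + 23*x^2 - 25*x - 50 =-2*x^3 + 34*x^2 - 84*x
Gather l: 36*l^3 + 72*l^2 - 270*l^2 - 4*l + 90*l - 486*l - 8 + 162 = 36*l^3 - 198*l^2 - 400*l + 154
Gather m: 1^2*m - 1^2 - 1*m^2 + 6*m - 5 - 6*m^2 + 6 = -7*m^2 + 7*m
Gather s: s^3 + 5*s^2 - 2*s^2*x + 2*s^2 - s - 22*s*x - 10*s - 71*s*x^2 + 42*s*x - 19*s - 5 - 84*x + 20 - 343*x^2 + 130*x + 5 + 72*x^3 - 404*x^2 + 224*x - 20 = s^3 + s^2*(7 - 2*x) + s*(-71*x^2 + 20*x - 30) + 72*x^3 - 747*x^2 + 270*x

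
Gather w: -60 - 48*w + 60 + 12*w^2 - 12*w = 12*w^2 - 60*w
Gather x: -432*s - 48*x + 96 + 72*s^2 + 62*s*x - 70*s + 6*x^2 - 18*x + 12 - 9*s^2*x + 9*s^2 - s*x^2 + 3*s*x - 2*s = 81*s^2 - 504*s + x^2*(6 - s) + x*(-9*s^2 + 65*s - 66) + 108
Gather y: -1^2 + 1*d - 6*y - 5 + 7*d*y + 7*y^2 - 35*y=d + 7*y^2 + y*(7*d - 41) - 6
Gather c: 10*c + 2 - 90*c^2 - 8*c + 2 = -90*c^2 + 2*c + 4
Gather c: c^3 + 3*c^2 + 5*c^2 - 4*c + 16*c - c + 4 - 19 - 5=c^3 + 8*c^2 + 11*c - 20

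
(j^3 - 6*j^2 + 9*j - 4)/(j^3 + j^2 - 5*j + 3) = (j - 4)/(j + 3)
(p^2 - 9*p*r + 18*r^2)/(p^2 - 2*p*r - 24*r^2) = (p - 3*r)/(p + 4*r)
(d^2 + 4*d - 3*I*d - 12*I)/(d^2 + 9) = (d + 4)/(d + 3*I)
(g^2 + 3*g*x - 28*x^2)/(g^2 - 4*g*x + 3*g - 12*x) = (g + 7*x)/(g + 3)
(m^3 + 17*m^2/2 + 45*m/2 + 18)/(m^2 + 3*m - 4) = (2*m^2 + 9*m + 9)/(2*(m - 1))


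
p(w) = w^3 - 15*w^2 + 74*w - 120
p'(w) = 3*w^2 - 30*w + 74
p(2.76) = -9.00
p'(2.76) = 14.05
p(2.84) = -7.92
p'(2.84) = 13.00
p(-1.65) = -287.43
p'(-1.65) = 131.67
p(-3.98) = -715.17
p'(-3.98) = 240.92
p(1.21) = -50.65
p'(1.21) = 42.09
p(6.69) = 3.14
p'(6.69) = 7.57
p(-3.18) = -539.16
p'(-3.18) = 199.74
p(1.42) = -42.30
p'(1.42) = 37.45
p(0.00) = -120.00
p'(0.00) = 74.00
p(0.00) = -120.00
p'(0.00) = 74.00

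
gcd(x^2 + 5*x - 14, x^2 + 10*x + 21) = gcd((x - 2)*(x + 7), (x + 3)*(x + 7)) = x + 7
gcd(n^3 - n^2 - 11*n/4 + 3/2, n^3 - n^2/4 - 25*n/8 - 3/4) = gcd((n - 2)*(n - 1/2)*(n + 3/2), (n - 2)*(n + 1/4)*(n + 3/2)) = n^2 - n/2 - 3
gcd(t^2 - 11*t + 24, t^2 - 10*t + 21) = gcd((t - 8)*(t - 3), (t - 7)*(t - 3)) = t - 3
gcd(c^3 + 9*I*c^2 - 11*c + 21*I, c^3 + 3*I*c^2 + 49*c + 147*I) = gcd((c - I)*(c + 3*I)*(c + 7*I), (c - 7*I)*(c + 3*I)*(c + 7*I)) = c^2 + 10*I*c - 21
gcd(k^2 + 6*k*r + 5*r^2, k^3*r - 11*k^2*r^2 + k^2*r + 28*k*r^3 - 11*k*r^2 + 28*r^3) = 1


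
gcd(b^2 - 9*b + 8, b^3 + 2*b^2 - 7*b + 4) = b - 1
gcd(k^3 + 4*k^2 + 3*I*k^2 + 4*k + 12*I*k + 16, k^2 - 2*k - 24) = k + 4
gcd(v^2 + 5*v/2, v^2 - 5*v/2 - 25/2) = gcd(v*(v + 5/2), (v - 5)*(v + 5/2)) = v + 5/2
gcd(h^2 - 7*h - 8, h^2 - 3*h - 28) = 1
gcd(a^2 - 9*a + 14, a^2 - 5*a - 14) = a - 7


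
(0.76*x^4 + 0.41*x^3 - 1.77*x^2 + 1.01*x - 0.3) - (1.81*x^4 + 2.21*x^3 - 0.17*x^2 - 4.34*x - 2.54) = -1.05*x^4 - 1.8*x^3 - 1.6*x^2 + 5.35*x + 2.24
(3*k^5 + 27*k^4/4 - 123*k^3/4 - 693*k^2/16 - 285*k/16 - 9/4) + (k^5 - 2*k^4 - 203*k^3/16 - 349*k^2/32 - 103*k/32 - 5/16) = 4*k^5 + 19*k^4/4 - 695*k^3/16 - 1735*k^2/32 - 673*k/32 - 41/16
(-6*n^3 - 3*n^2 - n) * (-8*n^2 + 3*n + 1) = 48*n^5 + 6*n^4 - 7*n^3 - 6*n^2 - n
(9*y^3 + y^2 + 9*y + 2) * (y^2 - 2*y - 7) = 9*y^5 - 17*y^4 - 56*y^3 - 23*y^2 - 67*y - 14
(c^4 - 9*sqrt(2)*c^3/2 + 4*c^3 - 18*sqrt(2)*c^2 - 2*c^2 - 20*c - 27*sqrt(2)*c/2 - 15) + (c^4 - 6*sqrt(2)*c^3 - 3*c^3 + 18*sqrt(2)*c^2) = 2*c^4 - 21*sqrt(2)*c^3/2 + c^3 - 2*c^2 - 20*c - 27*sqrt(2)*c/2 - 15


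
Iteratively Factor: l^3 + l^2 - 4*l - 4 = (l + 2)*(l^2 - l - 2) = (l + 1)*(l + 2)*(l - 2)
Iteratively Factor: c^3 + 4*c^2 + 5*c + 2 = (c + 1)*(c^2 + 3*c + 2) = (c + 1)^2*(c + 2)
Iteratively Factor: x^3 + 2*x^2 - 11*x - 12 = (x + 4)*(x^2 - 2*x - 3) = (x - 3)*(x + 4)*(x + 1)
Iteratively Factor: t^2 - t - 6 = (t - 3)*(t + 2)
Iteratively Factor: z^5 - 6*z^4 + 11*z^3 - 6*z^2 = (z)*(z^4 - 6*z^3 + 11*z^2 - 6*z) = z*(z - 3)*(z^3 - 3*z^2 + 2*z) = z^2*(z - 3)*(z^2 - 3*z + 2) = z^2*(z - 3)*(z - 1)*(z - 2)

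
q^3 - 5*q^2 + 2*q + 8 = (q - 4)*(q - 2)*(q + 1)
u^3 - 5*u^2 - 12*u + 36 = (u - 6)*(u - 2)*(u + 3)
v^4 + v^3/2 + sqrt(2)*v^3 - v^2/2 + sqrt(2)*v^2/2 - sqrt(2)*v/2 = v*(v - 1/2)*(v + 1)*(v + sqrt(2))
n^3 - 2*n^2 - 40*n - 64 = (n - 8)*(n + 2)*(n + 4)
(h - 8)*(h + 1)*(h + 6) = h^3 - h^2 - 50*h - 48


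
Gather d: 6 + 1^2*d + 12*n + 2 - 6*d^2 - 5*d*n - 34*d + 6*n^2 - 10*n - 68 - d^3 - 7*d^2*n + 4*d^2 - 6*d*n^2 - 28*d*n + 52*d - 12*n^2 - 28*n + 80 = -d^3 + d^2*(-7*n - 2) + d*(-6*n^2 - 33*n + 19) - 6*n^2 - 26*n + 20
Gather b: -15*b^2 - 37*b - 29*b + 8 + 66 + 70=-15*b^2 - 66*b + 144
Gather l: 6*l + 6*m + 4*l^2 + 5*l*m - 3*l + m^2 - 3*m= 4*l^2 + l*(5*m + 3) + m^2 + 3*m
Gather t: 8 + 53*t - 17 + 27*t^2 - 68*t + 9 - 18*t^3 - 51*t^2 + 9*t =-18*t^3 - 24*t^2 - 6*t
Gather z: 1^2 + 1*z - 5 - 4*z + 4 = -3*z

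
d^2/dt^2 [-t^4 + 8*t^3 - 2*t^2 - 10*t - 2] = -12*t^2 + 48*t - 4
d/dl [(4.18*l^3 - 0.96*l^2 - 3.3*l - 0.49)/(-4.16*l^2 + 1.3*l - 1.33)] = (-17.3888*l^4 + 10.868*l^3 - 31.6542*l^2 - 1.5232*l + 5.026)/(17.3056*l^4 - 10.816*l^3 + 12.7556*l^2 - 3.458*l + 1.7689)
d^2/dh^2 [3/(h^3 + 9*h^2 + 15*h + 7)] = 36*(h^2 + 10*h + 27)/(h^7 + 25*h^6 + 237*h^5 + 1061*h^4 + 2339*h^3 + 2667*h^2 + 1519*h + 343)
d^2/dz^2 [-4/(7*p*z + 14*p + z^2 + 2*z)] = 8*(7*p*z + 14*p + z^2 + 2*z - (7*p + 2*z + 2)^2)/(7*p*z + 14*p + z^2 + 2*z)^3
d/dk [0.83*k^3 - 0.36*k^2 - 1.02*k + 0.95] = 2.49*k^2 - 0.72*k - 1.02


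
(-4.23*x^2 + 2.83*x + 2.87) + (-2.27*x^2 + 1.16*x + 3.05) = -6.5*x^2 + 3.99*x + 5.92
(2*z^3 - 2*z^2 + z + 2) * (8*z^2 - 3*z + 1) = 16*z^5 - 22*z^4 + 16*z^3 + 11*z^2 - 5*z + 2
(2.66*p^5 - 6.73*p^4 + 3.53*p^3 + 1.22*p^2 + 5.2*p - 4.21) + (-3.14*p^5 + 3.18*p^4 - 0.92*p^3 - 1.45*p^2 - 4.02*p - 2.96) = -0.48*p^5 - 3.55*p^4 + 2.61*p^3 - 0.23*p^2 + 1.18*p - 7.17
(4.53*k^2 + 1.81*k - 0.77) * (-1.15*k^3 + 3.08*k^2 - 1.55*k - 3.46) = -5.2095*k^5 + 11.8709*k^4 - 0.5612*k^3 - 20.8509*k^2 - 5.0691*k + 2.6642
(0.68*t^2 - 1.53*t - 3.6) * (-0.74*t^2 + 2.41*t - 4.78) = -0.5032*t^4 + 2.771*t^3 - 4.2737*t^2 - 1.3626*t + 17.208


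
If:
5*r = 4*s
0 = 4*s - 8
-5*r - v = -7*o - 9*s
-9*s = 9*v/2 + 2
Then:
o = -130/63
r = 8/5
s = 2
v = -40/9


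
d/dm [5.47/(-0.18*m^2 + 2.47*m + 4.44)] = (1.9692*m - 13.5109)/(-0.18*m^2 + 2.47*m + 4.44)^2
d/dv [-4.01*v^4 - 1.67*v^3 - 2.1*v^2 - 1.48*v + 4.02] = -16.04*v^3 - 5.01*v^2 - 4.2*v - 1.48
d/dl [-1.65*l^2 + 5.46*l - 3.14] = 5.46 - 3.3*l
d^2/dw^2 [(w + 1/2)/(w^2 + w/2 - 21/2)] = 2*((2*w + 1)*(4*w + 1)^2 - 4*(3*w + 1)*(2*w^2 + w - 21))/(2*w^2 + w - 21)^3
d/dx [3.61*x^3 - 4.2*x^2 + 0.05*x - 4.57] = 10.83*x^2 - 8.4*x + 0.05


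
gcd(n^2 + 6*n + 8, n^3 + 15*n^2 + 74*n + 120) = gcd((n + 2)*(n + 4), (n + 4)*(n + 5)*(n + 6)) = n + 4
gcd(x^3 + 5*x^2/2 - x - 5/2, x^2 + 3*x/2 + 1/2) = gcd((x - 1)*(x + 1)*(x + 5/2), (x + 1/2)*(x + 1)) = x + 1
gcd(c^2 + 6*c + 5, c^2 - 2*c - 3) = c + 1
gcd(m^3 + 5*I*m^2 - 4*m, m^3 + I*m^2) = m^2 + I*m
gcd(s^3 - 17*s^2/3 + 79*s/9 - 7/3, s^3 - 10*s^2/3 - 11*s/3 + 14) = s^2 - 16*s/3 + 7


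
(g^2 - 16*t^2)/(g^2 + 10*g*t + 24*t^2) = (g - 4*t)/(g + 6*t)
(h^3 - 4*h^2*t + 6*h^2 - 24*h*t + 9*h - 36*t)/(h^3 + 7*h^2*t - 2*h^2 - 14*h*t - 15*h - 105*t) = (h^2 - 4*h*t + 3*h - 12*t)/(h^2 + 7*h*t - 5*h - 35*t)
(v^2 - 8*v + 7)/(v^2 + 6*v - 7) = (v - 7)/(v + 7)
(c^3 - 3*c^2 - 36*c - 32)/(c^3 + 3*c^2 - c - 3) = (c^2 - 4*c - 32)/(c^2 + 2*c - 3)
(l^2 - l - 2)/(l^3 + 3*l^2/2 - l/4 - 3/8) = 8*(l^2 - l - 2)/(8*l^3 + 12*l^2 - 2*l - 3)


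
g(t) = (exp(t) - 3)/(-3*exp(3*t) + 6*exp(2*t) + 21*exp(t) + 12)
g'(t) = (exp(t) - 3)*(9*exp(3*t) - 12*exp(2*t) - 21*exp(t))/(-3*exp(3*t) + 6*exp(2*t) + 21*exp(t) + 12)^2 + exp(t)/(-3*exp(3*t) + 6*exp(2*t) + 21*exp(t) + 12)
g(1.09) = -0.00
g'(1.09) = 0.06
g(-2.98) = -0.23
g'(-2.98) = 0.02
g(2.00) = -0.01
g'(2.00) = 0.01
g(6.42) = -0.00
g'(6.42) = 0.00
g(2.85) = -0.00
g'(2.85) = 0.00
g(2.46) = -0.00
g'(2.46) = 0.00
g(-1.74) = -0.18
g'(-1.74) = 0.06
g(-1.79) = -0.18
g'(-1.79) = 0.05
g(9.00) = 0.00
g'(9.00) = 0.00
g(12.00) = 0.00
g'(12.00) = 0.00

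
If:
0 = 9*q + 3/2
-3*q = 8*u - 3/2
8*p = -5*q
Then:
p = 5/48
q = -1/6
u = 1/4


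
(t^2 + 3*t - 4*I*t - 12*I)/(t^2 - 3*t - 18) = (t - 4*I)/(t - 6)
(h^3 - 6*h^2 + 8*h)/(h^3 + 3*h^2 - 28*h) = (h - 2)/(h + 7)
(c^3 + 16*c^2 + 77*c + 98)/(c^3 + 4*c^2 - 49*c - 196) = (c^2 + 9*c + 14)/(c^2 - 3*c - 28)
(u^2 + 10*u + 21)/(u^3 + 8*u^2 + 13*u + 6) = (u^2 + 10*u + 21)/(u^3 + 8*u^2 + 13*u + 6)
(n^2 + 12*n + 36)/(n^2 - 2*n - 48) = (n + 6)/(n - 8)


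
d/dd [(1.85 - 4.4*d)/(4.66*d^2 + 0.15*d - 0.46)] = (20.504*d^2 - 17.242*d + 1.7465)/(21.7156*d^4 + 1.398*d^3 - 4.2647*d^2 - 0.138*d + 0.2116)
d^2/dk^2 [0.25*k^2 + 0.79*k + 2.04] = 0.500000000000000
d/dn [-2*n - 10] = -2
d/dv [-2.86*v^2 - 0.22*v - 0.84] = -5.72*v - 0.22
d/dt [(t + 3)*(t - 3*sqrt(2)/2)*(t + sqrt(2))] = 3*t^2 - sqrt(2)*t + 6*t - 3 - 3*sqrt(2)/2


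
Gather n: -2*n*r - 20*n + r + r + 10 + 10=n*(-2*r - 20) + 2*r + 20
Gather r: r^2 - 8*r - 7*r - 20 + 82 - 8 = r^2 - 15*r + 54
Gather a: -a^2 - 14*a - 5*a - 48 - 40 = -a^2 - 19*a - 88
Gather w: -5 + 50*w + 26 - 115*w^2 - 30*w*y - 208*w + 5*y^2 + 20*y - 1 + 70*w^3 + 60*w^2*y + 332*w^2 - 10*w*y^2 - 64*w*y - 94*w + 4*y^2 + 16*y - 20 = 70*w^3 + w^2*(60*y + 217) + w*(-10*y^2 - 94*y - 252) + 9*y^2 + 36*y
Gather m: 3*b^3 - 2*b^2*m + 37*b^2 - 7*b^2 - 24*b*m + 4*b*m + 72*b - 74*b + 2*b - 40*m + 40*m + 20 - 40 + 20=3*b^3 + 30*b^2 + m*(-2*b^2 - 20*b)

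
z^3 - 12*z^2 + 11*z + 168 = (z - 8)*(z - 7)*(z + 3)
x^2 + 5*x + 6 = (x + 2)*(x + 3)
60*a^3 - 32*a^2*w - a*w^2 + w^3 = (-5*a + w)*(-2*a + w)*(6*a + w)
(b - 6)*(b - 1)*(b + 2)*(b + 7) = b^4 + 2*b^3 - 43*b^2 - 44*b + 84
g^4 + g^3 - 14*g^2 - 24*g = g*(g - 4)*(g + 2)*(g + 3)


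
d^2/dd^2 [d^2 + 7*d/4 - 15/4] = 2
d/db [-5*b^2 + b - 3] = 1 - 10*b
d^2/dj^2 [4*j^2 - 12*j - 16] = 8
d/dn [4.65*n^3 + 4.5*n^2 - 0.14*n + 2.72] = 13.95*n^2 + 9.0*n - 0.14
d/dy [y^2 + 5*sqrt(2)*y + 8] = 2*y + 5*sqrt(2)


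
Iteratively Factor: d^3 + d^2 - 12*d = (d + 4)*(d^2 - 3*d) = (d - 3)*(d + 4)*(d)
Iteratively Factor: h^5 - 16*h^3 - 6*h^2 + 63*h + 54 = (h + 1)*(h^4 - h^3 - 15*h^2 + 9*h + 54) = (h + 1)*(h + 3)*(h^3 - 4*h^2 - 3*h + 18) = (h - 3)*(h + 1)*(h + 3)*(h^2 - h - 6) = (h - 3)^2*(h + 1)*(h + 3)*(h + 2)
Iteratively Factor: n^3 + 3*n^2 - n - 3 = (n - 1)*(n^2 + 4*n + 3) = (n - 1)*(n + 3)*(n + 1)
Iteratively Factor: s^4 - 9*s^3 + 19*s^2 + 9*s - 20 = (s + 1)*(s^3 - 10*s^2 + 29*s - 20) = (s - 1)*(s + 1)*(s^2 - 9*s + 20) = (s - 4)*(s - 1)*(s + 1)*(s - 5)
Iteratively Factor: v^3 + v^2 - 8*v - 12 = (v + 2)*(v^2 - v - 6) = (v - 3)*(v + 2)*(v + 2)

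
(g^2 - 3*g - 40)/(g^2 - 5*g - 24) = (g + 5)/(g + 3)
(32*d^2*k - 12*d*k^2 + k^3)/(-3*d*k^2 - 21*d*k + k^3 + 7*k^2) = (-32*d^2 + 12*d*k - k^2)/(3*d*k + 21*d - k^2 - 7*k)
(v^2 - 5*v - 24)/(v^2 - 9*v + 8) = (v + 3)/(v - 1)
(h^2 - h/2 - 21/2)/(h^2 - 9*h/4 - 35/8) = 4*(h + 3)/(4*h + 5)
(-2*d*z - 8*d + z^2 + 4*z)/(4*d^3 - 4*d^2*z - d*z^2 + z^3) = (z + 4)/(-2*d^2 + d*z + z^2)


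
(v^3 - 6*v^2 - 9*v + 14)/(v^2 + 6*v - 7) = (v^2 - 5*v - 14)/(v + 7)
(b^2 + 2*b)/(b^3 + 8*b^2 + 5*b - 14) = b/(b^2 + 6*b - 7)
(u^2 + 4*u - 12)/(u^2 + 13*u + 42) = (u - 2)/(u + 7)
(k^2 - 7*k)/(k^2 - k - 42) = k/(k + 6)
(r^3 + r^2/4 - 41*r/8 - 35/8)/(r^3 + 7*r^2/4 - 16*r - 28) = (2*r^2 - 3*r - 5)/(2*(r^2 - 16))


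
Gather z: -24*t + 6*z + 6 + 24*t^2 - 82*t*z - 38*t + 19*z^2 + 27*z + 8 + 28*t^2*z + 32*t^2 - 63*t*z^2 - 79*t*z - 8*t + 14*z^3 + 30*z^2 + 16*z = 56*t^2 - 70*t + 14*z^3 + z^2*(49 - 63*t) + z*(28*t^2 - 161*t + 49) + 14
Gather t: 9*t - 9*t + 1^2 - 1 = 0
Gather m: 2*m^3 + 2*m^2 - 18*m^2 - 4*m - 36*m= 2*m^3 - 16*m^2 - 40*m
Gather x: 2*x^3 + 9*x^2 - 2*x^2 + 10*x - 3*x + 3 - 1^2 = 2*x^3 + 7*x^2 + 7*x + 2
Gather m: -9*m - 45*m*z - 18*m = m*(-45*z - 27)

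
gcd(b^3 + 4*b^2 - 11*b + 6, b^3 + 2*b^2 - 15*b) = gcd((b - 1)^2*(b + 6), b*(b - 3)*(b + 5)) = 1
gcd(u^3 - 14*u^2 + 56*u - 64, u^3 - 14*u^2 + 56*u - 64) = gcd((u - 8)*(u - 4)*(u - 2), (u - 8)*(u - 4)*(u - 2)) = u^3 - 14*u^2 + 56*u - 64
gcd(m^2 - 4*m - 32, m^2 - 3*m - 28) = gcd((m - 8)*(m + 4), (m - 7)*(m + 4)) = m + 4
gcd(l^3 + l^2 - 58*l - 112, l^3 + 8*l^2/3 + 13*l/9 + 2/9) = l + 2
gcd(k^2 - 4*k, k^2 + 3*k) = k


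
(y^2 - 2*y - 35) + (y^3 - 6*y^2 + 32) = y^3 - 5*y^2 - 2*y - 3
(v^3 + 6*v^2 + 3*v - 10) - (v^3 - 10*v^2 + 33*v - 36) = 16*v^2 - 30*v + 26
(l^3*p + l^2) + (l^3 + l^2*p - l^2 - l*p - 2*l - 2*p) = l^3*p + l^3 + l^2*p - l*p - 2*l - 2*p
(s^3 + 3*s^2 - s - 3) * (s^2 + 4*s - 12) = s^5 + 7*s^4 - s^3 - 43*s^2 + 36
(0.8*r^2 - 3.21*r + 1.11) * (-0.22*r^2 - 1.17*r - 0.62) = -0.176*r^4 - 0.2298*r^3 + 3.0155*r^2 + 0.6915*r - 0.6882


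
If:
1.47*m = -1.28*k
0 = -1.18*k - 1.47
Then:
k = -1.25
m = 1.08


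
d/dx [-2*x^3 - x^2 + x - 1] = -6*x^2 - 2*x + 1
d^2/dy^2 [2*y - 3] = 0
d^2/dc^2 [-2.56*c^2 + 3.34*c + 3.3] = -5.12000000000000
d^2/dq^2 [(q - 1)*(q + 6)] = 2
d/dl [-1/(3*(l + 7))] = 1/(3*(l + 7)^2)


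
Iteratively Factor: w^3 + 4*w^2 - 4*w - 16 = (w - 2)*(w^2 + 6*w + 8) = (w - 2)*(w + 4)*(w + 2)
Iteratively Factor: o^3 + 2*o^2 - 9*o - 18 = (o - 3)*(o^2 + 5*o + 6) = (o - 3)*(o + 2)*(o + 3)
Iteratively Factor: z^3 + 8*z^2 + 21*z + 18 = (z + 2)*(z^2 + 6*z + 9) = (z + 2)*(z + 3)*(z + 3)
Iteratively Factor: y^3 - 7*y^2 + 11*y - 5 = (y - 5)*(y^2 - 2*y + 1) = (y - 5)*(y - 1)*(y - 1)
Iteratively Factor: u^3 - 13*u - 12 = (u - 4)*(u^2 + 4*u + 3) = (u - 4)*(u + 1)*(u + 3)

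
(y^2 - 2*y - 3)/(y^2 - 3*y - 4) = (y - 3)/(y - 4)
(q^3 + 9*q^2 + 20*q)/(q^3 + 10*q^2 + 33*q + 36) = q*(q + 5)/(q^2 + 6*q + 9)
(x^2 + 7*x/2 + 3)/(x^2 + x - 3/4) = 2*(x + 2)/(2*x - 1)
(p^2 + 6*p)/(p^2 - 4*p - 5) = p*(p + 6)/(p^2 - 4*p - 5)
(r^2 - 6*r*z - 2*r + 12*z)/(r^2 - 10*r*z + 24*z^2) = (2 - r)/(-r + 4*z)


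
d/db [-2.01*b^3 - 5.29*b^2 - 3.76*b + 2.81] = -6.03*b^2 - 10.58*b - 3.76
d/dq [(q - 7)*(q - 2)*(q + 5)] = 3*q^2 - 8*q - 31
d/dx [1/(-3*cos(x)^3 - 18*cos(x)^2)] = -(cos(x) + 4)*sin(x)/((cos(x) + 6)^2*cos(x)^3)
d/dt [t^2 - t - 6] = 2*t - 1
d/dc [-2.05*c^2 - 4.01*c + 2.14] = -4.1*c - 4.01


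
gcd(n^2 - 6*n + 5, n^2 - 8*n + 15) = n - 5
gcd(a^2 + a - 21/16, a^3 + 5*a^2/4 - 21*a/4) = 1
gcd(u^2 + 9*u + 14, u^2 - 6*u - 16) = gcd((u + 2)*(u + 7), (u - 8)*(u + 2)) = u + 2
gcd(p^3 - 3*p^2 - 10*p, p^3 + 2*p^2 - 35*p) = p^2 - 5*p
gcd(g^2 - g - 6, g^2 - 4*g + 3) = g - 3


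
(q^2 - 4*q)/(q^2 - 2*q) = (q - 4)/(q - 2)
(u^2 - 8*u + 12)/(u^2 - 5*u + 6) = (u - 6)/(u - 3)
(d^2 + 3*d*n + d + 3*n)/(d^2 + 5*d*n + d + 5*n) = (d + 3*n)/(d + 5*n)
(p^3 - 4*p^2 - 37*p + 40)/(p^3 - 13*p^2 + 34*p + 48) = (p^2 + 4*p - 5)/(p^2 - 5*p - 6)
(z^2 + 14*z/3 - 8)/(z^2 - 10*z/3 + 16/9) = 3*(3*z^2 + 14*z - 24)/(9*z^2 - 30*z + 16)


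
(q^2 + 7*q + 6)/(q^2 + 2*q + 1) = (q + 6)/(q + 1)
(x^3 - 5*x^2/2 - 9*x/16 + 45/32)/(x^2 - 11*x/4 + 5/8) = (16*x^2 - 9)/(4*(4*x - 1))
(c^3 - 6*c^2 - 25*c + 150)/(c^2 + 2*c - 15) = (c^2 - 11*c + 30)/(c - 3)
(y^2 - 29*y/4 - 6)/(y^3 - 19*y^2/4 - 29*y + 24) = (4*y + 3)/(4*y^2 + 13*y - 12)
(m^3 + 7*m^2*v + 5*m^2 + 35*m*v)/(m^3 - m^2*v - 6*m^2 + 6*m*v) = (m^2 + 7*m*v + 5*m + 35*v)/(m^2 - m*v - 6*m + 6*v)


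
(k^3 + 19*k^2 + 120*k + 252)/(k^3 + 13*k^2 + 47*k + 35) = (k^2 + 12*k + 36)/(k^2 + 6*k + 5)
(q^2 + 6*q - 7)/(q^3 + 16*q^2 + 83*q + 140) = (q - 1)/(q^2 + 9*q + 20)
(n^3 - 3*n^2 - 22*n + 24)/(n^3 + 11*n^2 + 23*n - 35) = (n^2 - 2*n - 24)/(n^2 + 12*n + 35)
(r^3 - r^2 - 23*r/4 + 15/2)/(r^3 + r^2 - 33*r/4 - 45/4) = (2*r^2 - 7*r + 6)/(2*r^2 - 3*r - 9)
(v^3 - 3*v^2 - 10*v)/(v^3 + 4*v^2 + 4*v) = (v - 5)/(v + 2)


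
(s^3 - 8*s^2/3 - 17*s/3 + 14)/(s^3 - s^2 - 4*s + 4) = (s^2 - 2*s/3 - 7)/(s^2 + s - 2)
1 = 1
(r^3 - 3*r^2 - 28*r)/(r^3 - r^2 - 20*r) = (r - 7)/(r - 5)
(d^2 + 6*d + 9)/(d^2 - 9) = (d + 3)/(d - 3)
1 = 1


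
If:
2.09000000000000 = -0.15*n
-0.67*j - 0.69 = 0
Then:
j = -1.03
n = -13.93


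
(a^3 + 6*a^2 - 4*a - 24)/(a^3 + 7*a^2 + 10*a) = (a^2 + 4*a - 12)/(a*(a + 5))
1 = 1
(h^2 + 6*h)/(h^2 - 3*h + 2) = h*(h + 6)/(h^2 - 3*h + 2)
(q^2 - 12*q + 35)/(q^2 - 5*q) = (q - 7)/q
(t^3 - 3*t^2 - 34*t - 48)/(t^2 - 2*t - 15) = (t^2 - 6*t - 16)/(t - 5)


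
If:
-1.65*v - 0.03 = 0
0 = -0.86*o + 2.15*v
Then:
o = -0.05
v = -0.02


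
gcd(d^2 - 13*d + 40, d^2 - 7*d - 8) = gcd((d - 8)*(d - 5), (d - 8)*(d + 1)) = d - 8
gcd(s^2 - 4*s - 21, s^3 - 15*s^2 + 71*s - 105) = s - 7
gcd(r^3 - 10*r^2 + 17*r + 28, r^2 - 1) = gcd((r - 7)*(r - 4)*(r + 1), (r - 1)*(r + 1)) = r + 1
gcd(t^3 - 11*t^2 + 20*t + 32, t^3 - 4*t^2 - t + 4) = t^2 - 3*t - 4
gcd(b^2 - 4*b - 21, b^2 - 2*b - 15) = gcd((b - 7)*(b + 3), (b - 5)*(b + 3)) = b + 3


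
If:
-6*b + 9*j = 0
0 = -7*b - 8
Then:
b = -8/7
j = -16/21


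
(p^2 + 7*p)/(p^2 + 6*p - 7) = p/(p - 1)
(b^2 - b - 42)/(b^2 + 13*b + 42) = (b - 7)/(b + 7)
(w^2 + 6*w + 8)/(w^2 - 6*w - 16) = (w + 4)/(w - 8)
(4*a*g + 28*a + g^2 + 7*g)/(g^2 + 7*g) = (4*a + g)/g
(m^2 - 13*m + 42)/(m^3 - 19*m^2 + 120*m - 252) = 1/(m - 6)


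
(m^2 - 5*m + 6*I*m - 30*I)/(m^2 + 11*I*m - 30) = (m - 5)/(m + 5*I)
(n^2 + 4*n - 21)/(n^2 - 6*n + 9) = (n + 7)/(n - 3)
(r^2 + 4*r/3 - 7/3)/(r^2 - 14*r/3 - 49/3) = (r - 1)/(r - 7)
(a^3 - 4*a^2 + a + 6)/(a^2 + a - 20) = (a^3 - 4*a^2 + a + 6)/(a^2 + a - 20)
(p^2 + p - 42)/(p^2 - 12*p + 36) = (p + 7)/(p - 6)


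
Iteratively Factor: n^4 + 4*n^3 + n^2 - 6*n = (n)*(n^3 + 4*n^2 + n - 6) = n*(n - 1)*(n^2 + 5*n + 6) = n*(n - 1)*(n + 2)*(n + 3)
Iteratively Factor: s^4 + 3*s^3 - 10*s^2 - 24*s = (s + 4)*(s^3 - s^2 - 6*s) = (s - 3)*(s + 4)*(s^2 + 2*s) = s*(s - 3)*(s + 4)*(s + 2)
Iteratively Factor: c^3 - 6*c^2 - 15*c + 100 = (c - 5)*(c^2 - c - 20) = (c - 5)*(c + 4)*(c - 5)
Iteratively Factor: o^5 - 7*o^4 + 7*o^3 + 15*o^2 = (o)*(o^4 - 7*o^3 + 7*o^2 + 15*o) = o*(o - 3)*(o^3 - 4*o^2 - 5*o) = o^2*(o - 3)*(o^2 - 4*o - 5) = o^2*(o - 5)*(o - 3)*(o + 1)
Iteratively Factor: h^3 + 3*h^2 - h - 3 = (h - 1)*(h^2 + 4*h + 3) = (h - 1)*(h + 3)*(h + 1)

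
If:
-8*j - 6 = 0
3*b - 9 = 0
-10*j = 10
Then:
No Solution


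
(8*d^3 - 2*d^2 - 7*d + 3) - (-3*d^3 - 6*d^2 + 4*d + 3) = 11*d^3 + 4*d^2 - 11*d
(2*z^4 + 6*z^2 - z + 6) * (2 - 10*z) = -20*z^5 + 4*z^4 - 60*z^3 + 22*z^2 - 62*z + 12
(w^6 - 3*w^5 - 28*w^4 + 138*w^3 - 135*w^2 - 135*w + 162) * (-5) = -5*w^6 + 15*w^5 + 140*w^4 - 690*w^3 + 675*w^2 + 675*w - 810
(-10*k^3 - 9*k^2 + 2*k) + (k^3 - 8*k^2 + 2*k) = -9*k^3 - 17*k^2 + 4*k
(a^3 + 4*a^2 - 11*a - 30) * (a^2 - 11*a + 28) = a^5 - 7*a^4 - 27*a^3 + 203*a^2 + 22*a - 840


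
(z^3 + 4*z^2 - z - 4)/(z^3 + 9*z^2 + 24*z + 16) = (z - 1)/(z + 4)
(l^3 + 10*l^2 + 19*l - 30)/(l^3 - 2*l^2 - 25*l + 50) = (l^2 + 5*l - 6)/(l^2 - 7*l + 10)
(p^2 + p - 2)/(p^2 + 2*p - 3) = (p + 2)/(p + 3)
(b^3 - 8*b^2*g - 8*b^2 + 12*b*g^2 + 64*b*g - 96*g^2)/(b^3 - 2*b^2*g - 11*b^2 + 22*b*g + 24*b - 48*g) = (b - 6*g)/(b - 3)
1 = 1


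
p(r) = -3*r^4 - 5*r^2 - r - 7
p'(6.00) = -2653.00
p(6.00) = -4081.00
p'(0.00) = -1.00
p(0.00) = -7.00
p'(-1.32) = 39.80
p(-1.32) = -23.50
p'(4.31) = -1004.86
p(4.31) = -1139.40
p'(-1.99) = 113.47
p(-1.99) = -71.86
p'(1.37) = -45.56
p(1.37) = -28.32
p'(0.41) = -5.93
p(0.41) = -8.34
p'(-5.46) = 2006.86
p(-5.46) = -2816.79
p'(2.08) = -129.79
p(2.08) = -86.87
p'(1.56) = -62.16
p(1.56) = -38.50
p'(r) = -12*r^3 - 10*r - 1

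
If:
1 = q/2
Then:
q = 2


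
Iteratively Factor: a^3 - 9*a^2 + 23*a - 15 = (a - 1)*(a^2 - 8*a + 15) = (a - 5)*(a - 1)*(a - 3)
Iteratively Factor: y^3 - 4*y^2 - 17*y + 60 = (y + 4)*(y^2 - 8*y + 15) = (y - 5)*(y + 4)*(y - 3)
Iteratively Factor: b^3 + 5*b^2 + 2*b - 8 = (b + 4)*(b^2 + b - 2) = (b - 1)*(b + 4)*(b + 2)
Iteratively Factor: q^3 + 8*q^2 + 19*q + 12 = (q + 1)*(q^2 + 7*q + 12) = (q + 1)*(q + 3)*(q + 4)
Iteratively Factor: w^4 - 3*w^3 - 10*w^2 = (w)*(w^3 - 3*w^2 - 10*w) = w*(w + 2)*(w^2 - 5*w) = w^2*(w + 2)*(w - 5)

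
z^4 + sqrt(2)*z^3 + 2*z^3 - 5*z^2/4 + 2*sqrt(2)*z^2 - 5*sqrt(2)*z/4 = z*(z - 1/2)*(z + 5/2)*(z + sqrt(2))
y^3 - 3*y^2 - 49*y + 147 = (y - 7)*(y - 3)*(y + 7)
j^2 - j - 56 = (j - 8)*(j + 7)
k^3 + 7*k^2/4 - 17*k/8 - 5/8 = (k - 1)*(k + 1/4)*(k + 5/2)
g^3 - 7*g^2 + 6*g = g*(g - 6)*(g - 1)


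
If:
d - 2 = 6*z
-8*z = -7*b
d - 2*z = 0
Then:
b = -4/7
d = -1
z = -1/2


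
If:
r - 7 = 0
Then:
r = 7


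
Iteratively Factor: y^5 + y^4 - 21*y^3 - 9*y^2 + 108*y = (y + 4)*(y^4 - 3*y^3 - 9*y^2 + 27*y) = (y + 3)*(y + 4)*(y^3 - 6*y^2 + 9*y) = (y - 3)*(y + 3)*(y + 4)*(y^2 - 3*y) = (y - 3)^2*(y + 3)*(y + 4)*(y)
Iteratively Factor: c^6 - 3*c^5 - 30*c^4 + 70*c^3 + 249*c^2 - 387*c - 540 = (c - 3)*(c^5 - 30*c^3 - 20*c^2 + 189*c + 180) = (c - 5)*(c - 3)*(c^4 + 5*c^3 - 5*c^2 - 45*c - 36) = (c - 5)*(c - 3)*(c + 1)*(c^3 + 4*c^2 - 9*c - 36) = (c - 5)*(c - 3)*(c + 1)*(c + 3)*(c^2 + c - 12) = (c - 5)*(c - 3)^2*(c + 1)*(c + 3)*(c + 4)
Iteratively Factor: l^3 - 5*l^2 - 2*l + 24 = (l - 3)*(l^2 - 2*l - 8) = (l - 4)*(l - 3)*(l + 2)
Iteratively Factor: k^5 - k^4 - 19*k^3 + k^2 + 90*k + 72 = (k - 4)*(k^4 + 3*k^3 - 7*k^2 - 27*k - 18) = (k - 4)*(k + 3)*(k^3 - 7*k - 6) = (k - 4)*(k + 1)*(k + 3)*(k^2 - k - 6) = (k - 4)*(k - 3)*(k + 1)*(k + 3)*(k + 2)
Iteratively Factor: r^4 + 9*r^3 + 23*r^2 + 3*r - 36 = (r - 1)*(r^3 + 10*r^2 + 33*r + 36) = (r - 1)*(r + 3)*(r^2 + 7*r + 12) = (r - 1)*(r + 3)*(r + 4)*(r + 3)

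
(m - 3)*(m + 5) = m^2 + 2*m - 15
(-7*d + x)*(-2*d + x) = 14*d^2 - 9*d*x + x^2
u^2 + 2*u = u*(u + 2)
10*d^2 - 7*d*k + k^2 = (-5*d + k)*(-2*d + k)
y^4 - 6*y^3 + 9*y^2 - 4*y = y*(y - 4)*(y - 1)^2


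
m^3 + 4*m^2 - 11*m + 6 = (m - 1)^2*(m + 6)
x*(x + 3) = x^2 + 3*x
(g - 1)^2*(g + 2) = g^3 - 3*g + 2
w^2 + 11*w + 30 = (w + 5)*(w + 6)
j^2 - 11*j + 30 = (j - 6)*(j - 5)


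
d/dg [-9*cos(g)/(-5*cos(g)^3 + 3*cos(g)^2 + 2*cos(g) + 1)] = 144*(10*cos(g)^3 - 3*cos(g)^2 + 1)*sin(g)/(-7*cos(g) + 6*cos(2*g) - 5*cos(3*g) + 10)^2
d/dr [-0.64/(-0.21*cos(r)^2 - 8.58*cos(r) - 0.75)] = (0.2688*cos(r) + 5.4912)*sin(r)/(0.21*cos(r)^2 + 8.58*cos(r) + 0.75)^2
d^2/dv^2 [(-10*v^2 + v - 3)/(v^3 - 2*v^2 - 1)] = 2*(-10*v^6 + 3*v^5 - 24*v^4 - 18*v^3 + 30*v^2 - 15*v - 4)/(v^9 - 6*v^8 + 12*v^7 - 11*v^6 + 12*v^5 - 12*v^4 + 3*v^3 - 6*v^2 - 1)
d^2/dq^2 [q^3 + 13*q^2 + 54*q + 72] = 6*q + 26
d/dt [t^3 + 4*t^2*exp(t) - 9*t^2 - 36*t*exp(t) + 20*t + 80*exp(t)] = 4*t^2*exp(t) + 3*t^2 - 28*t*exp(t) - 18*t + 44*exp(t) + 20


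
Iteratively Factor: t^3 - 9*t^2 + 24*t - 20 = (t - 2)*(t^2 - 7*t + 10) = (t - 2)^2*(t - 5)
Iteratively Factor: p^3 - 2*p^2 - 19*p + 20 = (p - 5)*(p^2 + 3*p - 4) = (p - 5)*(p + 4)*(p - 1)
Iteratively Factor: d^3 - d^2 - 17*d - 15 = (d - 5)*(d^2 + 4*d + 3) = (d - 5)*(d + 1)*(d + 3)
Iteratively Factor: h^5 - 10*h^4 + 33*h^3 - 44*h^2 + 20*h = (h - 2)*(h^4 - 8*h^3 + 17*h^2 - 10*h) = (h - 5)*(h - 2)*(h^3 - 3*h^2 + 2*h) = (h - 5)*(h - 2)*(h - 1)*(h^2 - 2*h) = h*(h - 5)*(h - 2)*(h - 1)*(h - 2)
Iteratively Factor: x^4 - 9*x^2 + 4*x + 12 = (x + 1)*(x^3 - x^2 - 8*x + 12) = (x - 2)*(x + 1)*(x^2 + x - 6) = (x - 2)^2*(x + 1)*(x + 3)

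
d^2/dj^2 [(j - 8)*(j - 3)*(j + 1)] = 6*j - 20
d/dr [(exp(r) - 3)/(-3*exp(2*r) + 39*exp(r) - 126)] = ((exp(r) - 3)*(2*exp(r) - 13) - exp(2*r) + 13*exp(r) - 42)*exp(r)/(3*(exp(2*r) - 13*exp(r) + 42)^2)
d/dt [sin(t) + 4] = cos(t)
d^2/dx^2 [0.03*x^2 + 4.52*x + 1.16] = 0.0600000000000000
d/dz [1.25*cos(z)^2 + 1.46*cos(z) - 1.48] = -(2.5*cos(z) + 1.46)*sin(z)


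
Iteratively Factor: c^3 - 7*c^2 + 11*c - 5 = (c - 5)*(c^2 - 2*c + 1) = (c - 5)*(c - 1)*(c - 1)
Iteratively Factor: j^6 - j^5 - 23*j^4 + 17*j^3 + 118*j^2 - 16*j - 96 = (j + 1)*(j^5 - 2*j^4 - 21*j^3 + 38*j^2 + 80*j - 96) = (j - 4)*(j + 1)*(j^4 + 2*j^3 - 13*j^2 - 14*j + 24) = (j - 4)*(j + 1)*(j + 4)*(j^3 - 2*j^2 - 5*j + 6) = (j - 4)*(j + 1)*(j + 2)*(j + 4)*(j^2 - 4*j + 3) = (j - 4)*(j - 3)*(j + 1)*(j + 2)*(j + 4)*(j - 1)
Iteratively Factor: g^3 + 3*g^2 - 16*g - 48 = (g + 3)*(g^2 - 16) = (g - 4)*(g + 3)*(g + 4)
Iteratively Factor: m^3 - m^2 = (m)*(m^2 - m) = m^2*(m - 1)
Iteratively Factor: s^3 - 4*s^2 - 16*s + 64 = (s - 4)*(s^2 - 16) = (s - 4)^2*(s + 4)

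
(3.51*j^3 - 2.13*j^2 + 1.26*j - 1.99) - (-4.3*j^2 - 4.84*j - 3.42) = 3.51*j^3 + 2.17*j^2 + 6.1*j + 1.43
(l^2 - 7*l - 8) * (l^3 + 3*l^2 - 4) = l^5 - 4*l^4 - 29*l^3 - 28*l^2 + 28*l + 32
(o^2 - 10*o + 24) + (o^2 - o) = 2*o^2 - 11*o + 24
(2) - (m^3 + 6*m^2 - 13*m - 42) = -m^3 - 6*m^2 + 13*m + 44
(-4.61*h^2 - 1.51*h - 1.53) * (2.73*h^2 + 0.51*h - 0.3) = -12.5853*h^4 - 6.4734*h^3 - 3.564*h^2 - 0.3273*h + 0.459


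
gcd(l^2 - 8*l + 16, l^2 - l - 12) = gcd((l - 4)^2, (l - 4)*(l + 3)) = l - 4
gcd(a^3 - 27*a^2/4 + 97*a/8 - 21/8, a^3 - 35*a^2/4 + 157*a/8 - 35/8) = a^2 - 15*a/4 + 7/8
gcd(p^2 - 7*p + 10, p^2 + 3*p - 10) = p - 2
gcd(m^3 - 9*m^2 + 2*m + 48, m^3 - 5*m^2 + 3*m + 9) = m - 3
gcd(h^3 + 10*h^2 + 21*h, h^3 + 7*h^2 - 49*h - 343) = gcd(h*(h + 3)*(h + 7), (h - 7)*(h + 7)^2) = h + 7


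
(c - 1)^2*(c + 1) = c^3 - c^2 - c + 1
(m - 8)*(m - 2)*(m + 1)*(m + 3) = m^4 - 6*m^3 - 21*m^2 + 34*m + 48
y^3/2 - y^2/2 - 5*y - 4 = (y/2 + 1)*(y - 4)*(y + 1)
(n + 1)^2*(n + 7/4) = n^3 + 15*n^2/4 + 9*n/2 + 7/4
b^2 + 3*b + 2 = (b + 1)*(b + 2)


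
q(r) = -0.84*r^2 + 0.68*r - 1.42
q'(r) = 0.68 - 1.68*r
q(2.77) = -5.98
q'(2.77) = -3.97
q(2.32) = -4.36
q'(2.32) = -3.22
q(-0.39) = -1.81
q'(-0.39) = 1.34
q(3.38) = -8.72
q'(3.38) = -5.00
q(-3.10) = -11.60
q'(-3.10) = 5.89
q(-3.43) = -13.63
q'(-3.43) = 6.44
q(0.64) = -1.33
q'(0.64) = -0.40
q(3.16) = -7.66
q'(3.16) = -4.63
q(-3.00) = -11.02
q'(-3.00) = 5.72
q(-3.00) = -11.02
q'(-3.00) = 5.72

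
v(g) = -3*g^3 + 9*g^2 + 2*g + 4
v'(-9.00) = -889.00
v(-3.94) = 319.32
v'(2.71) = -15.32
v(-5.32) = 699.79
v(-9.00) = 2902.00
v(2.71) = 15.81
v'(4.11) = -76.05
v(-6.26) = 1080.11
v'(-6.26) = -463.37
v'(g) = -9*g^2 + 18*g + 2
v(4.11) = -44.03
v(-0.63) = 7.06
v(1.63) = 18.18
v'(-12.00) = -1510.00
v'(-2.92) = -127.30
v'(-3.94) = -208.63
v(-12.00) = 6460.00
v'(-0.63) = -12.91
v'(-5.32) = -348.48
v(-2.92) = 149.59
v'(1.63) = 7.43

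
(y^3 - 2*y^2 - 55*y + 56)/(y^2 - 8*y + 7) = (y^2 - y - 56)/(y - 7)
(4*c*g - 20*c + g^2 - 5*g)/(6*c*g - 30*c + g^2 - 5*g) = (4*c + g)/(6*c + g)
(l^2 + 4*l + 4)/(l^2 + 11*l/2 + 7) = 2*(l + 2)/(2*l + 7)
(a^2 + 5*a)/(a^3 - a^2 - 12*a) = (a + 5)/(a^2 - a - 12)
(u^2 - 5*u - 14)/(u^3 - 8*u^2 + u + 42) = 1/(u - 3)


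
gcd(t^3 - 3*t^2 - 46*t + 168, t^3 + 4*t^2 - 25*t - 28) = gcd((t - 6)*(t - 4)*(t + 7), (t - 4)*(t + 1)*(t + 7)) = t^2 + 3*t - 28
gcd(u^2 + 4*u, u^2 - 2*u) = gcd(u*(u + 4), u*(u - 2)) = u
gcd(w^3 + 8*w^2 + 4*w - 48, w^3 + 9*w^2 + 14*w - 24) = w^2 + 10*w + 24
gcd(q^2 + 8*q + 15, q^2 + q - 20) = q + 5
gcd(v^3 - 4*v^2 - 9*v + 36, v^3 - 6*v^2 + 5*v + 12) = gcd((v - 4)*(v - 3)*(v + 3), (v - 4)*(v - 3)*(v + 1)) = v^2 - 7*v + 12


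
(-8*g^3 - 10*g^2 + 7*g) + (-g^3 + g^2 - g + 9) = -9*g^3 - 9*g^2 + 6*g + 9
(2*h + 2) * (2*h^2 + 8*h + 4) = 4*h^3 + 20*h^2 + 24*h + 8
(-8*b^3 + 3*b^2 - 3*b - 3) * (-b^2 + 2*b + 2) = 8*b^5 - 19*b^4 - 7*b^3 + 3*b^2 - 12*b - 6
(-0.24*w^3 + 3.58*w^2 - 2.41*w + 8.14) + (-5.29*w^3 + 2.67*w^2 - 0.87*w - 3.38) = -5.53*w^3 + 6.25*w^2 - 3.28*w + 4.76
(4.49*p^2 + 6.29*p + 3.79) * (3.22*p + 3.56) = 14.4578*p^3 + 36.2382*p^2 + 34.5962*p + 13.4924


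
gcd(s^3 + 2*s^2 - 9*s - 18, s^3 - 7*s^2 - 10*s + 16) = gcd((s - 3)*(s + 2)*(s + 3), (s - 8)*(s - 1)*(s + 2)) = s + 2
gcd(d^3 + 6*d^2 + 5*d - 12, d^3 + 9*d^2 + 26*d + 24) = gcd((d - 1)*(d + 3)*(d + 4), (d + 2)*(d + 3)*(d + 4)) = d^2 + 7*d + 12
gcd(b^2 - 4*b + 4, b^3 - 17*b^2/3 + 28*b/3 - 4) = b - 2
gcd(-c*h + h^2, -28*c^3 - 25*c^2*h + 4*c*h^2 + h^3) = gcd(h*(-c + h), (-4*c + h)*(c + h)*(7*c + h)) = 1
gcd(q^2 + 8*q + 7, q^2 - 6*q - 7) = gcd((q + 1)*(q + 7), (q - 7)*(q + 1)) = q + 1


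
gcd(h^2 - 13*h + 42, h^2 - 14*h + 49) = h - 7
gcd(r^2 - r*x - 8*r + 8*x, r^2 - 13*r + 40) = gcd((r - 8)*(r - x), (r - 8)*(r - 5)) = r - 8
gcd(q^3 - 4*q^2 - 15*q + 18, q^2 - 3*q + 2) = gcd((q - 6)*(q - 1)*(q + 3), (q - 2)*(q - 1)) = q - 1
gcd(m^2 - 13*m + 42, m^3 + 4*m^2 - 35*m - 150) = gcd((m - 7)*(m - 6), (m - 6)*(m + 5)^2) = m - 6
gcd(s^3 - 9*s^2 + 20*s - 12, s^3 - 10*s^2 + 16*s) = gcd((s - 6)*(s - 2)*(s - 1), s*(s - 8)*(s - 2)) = s - 2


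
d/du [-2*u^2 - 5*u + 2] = -4*u - 5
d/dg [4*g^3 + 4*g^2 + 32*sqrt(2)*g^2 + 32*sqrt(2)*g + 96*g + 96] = 12*g^2 + 8*g + 64*sqrt(2)*g + 32*sqrt(2) + 96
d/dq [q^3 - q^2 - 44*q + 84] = 3*q^2 - 2*q - 44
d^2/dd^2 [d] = 0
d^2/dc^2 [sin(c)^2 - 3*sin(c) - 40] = 3*sin(c) + 2*cos(2*c)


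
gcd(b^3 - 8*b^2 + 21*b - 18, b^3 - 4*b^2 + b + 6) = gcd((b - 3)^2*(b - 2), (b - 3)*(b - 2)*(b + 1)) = b^2 - 5*b + 6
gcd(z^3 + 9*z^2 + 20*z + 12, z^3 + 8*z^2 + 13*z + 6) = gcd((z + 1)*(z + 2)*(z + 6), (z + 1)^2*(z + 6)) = z^2 + 7*z + 6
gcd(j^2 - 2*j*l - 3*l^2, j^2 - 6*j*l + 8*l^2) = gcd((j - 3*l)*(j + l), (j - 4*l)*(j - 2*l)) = 1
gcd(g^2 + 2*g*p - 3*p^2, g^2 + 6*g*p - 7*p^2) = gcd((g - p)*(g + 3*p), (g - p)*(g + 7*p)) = -g + p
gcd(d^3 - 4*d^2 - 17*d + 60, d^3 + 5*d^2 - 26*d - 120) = d^2 - d - 20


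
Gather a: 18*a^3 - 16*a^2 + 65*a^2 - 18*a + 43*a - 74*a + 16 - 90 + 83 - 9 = 18*a^3 + 49*a^2 - 49*a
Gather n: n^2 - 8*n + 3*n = n^2 - 5*n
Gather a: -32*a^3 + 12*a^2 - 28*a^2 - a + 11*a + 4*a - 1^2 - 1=-32*a^3 - 16*a^2 + 14*a - 2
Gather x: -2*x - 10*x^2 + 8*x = -10*x^2 + 6*x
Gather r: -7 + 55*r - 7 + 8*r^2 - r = 8*r^2 + 54*r - 14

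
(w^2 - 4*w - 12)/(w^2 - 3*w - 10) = (w - 6)/(w - 5)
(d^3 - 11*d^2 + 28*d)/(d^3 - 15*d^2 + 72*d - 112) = d/(d - 4)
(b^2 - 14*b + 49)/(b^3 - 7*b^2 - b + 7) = (b - 7)/(b^2 - 1)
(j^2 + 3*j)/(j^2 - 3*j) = (j + 3)/(j - 3)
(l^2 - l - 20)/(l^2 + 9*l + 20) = (l - 5)/(l + 5)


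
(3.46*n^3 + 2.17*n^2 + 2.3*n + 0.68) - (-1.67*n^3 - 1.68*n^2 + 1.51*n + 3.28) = 5.13*n^3 + 3.85*n^2 + 0.79*n - 2.6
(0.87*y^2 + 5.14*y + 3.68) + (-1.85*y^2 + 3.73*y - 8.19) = -0.98*y^2 + 8.87*y - 4.51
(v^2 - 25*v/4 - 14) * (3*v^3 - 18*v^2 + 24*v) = 3*v^5 - 147*v^4/4 + 189*v^3/2 + 102*v^2 - 336*v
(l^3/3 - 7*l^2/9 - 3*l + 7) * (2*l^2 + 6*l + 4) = 2*l^5/3 + 4*l^4/9 - 28*l^3/3 - 64*l^2/9 + 30*l + 28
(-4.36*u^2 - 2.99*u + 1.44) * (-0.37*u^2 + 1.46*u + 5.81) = 1.6132*u^4 - 5.2593*u^3 - 30.2298*u^2 - 15.2695*u + 8.3664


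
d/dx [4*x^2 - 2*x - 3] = 8*x - 2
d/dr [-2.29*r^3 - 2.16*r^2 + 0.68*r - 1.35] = -6.87*r^2 - 4.32*r + 0.68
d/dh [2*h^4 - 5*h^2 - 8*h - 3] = 8*h^3 - 10*h - 8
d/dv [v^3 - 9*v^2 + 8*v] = 3*v^2 - 18*v + 8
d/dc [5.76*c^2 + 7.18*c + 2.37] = 11.52*c + 7.18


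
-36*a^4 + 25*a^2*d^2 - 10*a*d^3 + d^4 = (-6*a + d)*(-3*a + d)*(-2*a + d)*(a + d)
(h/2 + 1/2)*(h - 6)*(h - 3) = h^3/2 - 4*h^2 + 9*h/2 + 9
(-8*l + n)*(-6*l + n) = 48*l^2 - 14*l*n + n^2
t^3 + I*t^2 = t^2*(t + I)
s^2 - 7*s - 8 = (s - 8)*(s + 1)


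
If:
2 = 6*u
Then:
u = 1/3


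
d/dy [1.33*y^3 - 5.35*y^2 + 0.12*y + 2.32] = 3.99*y^2 - 10.7*y + 0.12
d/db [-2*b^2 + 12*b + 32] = 12 - 4*b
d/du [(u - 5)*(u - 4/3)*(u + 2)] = 3*u^2 - 26*u/3 - 6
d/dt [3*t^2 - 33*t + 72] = 6*t - 33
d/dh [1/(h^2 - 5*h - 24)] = (5 - 2*h)/(-h^2 + 5*h + 24)^2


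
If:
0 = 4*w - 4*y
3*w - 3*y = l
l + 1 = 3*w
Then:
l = 0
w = 1/3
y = 1/3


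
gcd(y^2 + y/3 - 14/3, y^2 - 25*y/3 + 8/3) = 1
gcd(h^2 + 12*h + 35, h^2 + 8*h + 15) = h + 5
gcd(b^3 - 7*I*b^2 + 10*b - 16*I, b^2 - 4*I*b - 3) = b - I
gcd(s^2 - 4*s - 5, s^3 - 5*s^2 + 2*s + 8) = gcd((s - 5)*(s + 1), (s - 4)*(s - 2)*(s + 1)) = s + 1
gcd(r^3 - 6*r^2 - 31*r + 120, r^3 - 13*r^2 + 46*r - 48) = r^2 - 11*r + 24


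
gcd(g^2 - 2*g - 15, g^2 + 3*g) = g + 3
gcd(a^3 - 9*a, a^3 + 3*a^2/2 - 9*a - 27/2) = a^2 - 9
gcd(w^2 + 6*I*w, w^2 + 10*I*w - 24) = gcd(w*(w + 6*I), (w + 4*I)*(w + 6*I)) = w + 6*I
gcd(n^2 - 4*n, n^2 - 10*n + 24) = n - 4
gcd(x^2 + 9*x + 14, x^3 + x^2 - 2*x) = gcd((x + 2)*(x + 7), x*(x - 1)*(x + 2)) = x + 2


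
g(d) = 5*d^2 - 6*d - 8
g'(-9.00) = -96.00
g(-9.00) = 451.00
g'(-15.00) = -156.00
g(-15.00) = 1207.00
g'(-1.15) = -17.50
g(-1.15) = 5.51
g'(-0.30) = -9.00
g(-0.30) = -5.75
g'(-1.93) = -25.30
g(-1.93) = 22.20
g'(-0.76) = -13.60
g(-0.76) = -0.55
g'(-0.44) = -10.40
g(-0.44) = -4.39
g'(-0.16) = -7.60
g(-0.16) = -6.91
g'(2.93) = 23.30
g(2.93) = 17.34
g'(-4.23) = -48.30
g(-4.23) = 106.84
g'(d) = 10*d - 6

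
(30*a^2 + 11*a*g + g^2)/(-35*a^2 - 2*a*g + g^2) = (-6*a - g)/(7*a - g)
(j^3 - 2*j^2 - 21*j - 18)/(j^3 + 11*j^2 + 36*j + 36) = (j^2 - 5*j - 6)/(j^2 + 8*j + 12)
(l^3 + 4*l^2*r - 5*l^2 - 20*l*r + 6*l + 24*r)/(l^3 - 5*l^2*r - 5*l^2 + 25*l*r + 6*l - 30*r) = (-l - 4*r)/(-l + 5*r)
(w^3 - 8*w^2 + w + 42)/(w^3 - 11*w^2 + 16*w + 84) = (w - 3)/(w - 6)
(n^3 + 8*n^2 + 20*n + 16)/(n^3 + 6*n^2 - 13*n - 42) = (n^2 + 6*n + 8)/(n^2 + 4*n - 21)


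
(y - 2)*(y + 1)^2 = y^3 - 3*y - 2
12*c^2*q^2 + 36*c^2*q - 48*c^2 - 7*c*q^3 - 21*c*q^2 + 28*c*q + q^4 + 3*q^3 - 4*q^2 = (-4*c + q)*(-3*c + q)*(q - 1)*(q + 4)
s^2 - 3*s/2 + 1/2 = (s - 1)*(s - 1/2)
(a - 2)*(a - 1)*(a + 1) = a^3 - 2*a^2 - a + 2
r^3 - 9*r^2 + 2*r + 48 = (r - 8)*(r - 3)*(r + 2)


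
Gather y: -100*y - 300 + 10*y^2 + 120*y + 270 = 10*y^2 + 20*y - 30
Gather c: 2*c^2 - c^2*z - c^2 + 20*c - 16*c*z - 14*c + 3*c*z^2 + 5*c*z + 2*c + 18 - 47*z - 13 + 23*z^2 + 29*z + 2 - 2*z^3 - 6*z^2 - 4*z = c^2*(1 - z) + c*(3*z^2 - 11*z + 8) - 2*z^3 + 17*z^2 - 22*z + 7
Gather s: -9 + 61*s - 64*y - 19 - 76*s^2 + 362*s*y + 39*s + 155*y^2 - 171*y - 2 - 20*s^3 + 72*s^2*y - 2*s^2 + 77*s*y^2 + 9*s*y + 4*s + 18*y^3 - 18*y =-20*s^3 + s^2*(72*y - 78) + s*(77*y^2 + 371*y + 104) + 18*y^3 + 155*y^2 - 253*y - 30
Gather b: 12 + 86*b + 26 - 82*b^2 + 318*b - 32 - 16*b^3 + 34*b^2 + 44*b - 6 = -16*b^3 - 48*b^2 + 448*b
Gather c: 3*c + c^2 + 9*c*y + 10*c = c^2 + c*(9*y + 13)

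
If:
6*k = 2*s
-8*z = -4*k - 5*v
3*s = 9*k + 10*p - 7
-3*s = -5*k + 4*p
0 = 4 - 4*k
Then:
No Solution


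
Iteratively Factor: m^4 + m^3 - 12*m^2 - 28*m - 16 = (m + 1)*(m^3 - 12*m - 16) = (m - 4)*(m + 1)*(m^2 + 4*m + 4) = (m - 4)*(m + 1)*(m + 2)*(m + 2)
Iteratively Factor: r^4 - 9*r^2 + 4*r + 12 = (r + 1)*(r^3 - r^2 - 8*r + 12) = (r - 2)*(r + 1)*(r^2 + r - 6) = (r - 2)*(r + 1)*(r + 3)*(r - 2)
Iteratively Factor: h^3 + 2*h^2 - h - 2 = (h + 2)*(h^2 - 1) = (h + 1)*(h + 2)*(h - 1)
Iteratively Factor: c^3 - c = (c - 1)*(c^2 + c) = (c - 1)*(c + 1)*(c)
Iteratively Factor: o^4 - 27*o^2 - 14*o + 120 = (o + 4)*(o^3 - 4*o^2 - 11*o + 30) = (o - 2)*(o + 4)*(o^2 - 2*o - 15) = (o - 2)*(o + 3)*(o + 4)*(o - 5)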